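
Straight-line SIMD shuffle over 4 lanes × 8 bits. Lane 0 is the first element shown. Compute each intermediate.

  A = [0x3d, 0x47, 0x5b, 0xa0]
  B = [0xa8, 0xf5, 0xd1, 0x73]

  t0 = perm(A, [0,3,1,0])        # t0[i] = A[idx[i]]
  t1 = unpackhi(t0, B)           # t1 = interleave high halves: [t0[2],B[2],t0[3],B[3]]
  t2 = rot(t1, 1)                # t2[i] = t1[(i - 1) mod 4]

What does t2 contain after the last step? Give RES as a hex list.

  t0: 3d a0 47 3d
  t1: 47 d1 3d 73
  t2: 73 47 d1 3d

RES = [ 0x73  0x47  0xd1  0x3d ]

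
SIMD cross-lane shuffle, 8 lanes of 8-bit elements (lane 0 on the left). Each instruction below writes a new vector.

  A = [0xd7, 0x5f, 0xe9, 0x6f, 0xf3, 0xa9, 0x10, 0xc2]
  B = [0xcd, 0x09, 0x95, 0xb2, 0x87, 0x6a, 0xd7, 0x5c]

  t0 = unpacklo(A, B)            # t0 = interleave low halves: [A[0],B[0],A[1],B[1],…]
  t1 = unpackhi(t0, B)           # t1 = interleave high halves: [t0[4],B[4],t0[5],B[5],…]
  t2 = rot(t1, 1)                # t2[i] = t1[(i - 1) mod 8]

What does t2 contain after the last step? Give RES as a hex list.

RES = [ 0x5c  0xe9  0x87  0x95  0x6a  0x6f  0xd7  0xb2 ]

  t0: d7 cd 5f 09 e9 95 6f b2
  t1: e9 87 95 6a 6f d7 b2 5c
  t2: 5c e9 87 95 6a 6f d7 b2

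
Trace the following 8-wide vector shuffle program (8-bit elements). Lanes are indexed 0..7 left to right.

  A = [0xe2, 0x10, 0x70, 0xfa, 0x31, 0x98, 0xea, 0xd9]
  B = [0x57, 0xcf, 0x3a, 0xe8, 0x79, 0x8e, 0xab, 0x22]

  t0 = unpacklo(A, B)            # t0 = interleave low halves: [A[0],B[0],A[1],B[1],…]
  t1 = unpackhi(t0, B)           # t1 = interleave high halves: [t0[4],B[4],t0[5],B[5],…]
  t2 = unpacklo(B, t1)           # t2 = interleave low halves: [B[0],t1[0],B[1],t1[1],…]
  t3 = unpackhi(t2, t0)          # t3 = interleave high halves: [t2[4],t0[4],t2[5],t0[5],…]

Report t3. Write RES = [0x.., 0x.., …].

→ t0 |e2|57|10|cf|70|3a|fa|e8|
→ t1 |70|79|3a|8e|fa|ab|e8|22|
→ t2 |57|70|cf|79|3a|3a|e8|8e|
→ t3 |3a|70|3a|3a|e8|fa|8e|e8|

RES = [0x3a, 0x70, 0x3a, 0x3a, 0xe8, 0xfa, 0x8e, 0xe8]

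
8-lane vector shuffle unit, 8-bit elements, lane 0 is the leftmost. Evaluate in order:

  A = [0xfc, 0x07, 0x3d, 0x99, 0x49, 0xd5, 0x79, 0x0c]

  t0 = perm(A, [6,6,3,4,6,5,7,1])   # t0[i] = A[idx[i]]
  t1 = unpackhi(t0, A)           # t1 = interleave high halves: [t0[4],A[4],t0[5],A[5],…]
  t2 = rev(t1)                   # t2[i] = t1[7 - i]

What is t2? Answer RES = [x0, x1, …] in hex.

  t0: 79 79 99 49 79 d5 0c 07
  t1: 79 49 d5 d5 0c 79 07 0c
  t2: 0c 07 79 0c d5 d5 49 79

RES = [ 0x0c  0x07  0x79  0x0c  0xd5  0xd5  0x49  0x79 ]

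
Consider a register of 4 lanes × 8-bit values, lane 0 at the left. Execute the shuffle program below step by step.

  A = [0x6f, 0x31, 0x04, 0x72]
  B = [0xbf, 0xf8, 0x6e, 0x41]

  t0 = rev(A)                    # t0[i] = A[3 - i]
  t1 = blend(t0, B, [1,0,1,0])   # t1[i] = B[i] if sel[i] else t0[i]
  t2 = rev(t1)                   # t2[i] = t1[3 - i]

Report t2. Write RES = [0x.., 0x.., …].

→ t0 |72|04|31|6f|
→ t1 |bf|04|6e|6f|
→ t2 |6f|6e|04|bf|

RES = [0x6f, 0x6e, 0x04, 0xbf]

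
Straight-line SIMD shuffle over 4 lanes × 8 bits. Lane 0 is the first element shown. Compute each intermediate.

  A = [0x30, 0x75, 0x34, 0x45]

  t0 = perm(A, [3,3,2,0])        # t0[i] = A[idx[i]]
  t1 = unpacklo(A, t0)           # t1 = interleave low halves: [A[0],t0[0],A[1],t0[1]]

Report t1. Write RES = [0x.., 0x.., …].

  t0: 45 45 34 30
  t1: 30 45 75 45

RES = [0x30, 0x45, 0x75, 0x45]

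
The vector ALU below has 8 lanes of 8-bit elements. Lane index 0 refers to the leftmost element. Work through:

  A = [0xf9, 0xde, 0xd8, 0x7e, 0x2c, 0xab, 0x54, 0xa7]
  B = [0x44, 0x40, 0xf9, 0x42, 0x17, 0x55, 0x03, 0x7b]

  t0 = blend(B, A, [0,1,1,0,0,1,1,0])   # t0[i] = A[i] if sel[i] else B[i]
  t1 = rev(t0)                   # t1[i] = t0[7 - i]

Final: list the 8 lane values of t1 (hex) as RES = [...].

→ t0 |44|de|d8|42|17|ab|54|7b|
→ t1 |7b|54|ab|17|42|d8|de|44|

RES = [ 0x7b  0x54  0xab  0x17  0x42  0xd8  0xde  0x44 ]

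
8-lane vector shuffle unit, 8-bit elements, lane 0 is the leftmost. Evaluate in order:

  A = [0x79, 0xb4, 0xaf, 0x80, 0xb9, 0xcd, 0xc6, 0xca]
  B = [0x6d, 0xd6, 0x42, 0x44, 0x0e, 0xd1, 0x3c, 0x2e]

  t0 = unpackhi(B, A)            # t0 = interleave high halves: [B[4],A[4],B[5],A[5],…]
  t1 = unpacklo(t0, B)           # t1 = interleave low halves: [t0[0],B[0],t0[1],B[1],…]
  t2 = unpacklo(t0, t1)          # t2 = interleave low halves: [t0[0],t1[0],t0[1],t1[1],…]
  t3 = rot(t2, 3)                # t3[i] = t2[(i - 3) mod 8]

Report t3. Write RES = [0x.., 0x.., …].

→ t0 |0e|b9|d1|cd|3c|c6|2e|ca|
→ t1 |0e|6d|b9|d6|d1|42|cd|44|
→ t2 |0e|0e|b9|6d|d1|b9|cd|d6|
→ t3 |b9|cd|d6|0e|0e|b9|6d|d1|

RES = [ 0xb9  0xcd  0xd6  0x0e  0x0e  0xb9  0x6d  0xd1 ]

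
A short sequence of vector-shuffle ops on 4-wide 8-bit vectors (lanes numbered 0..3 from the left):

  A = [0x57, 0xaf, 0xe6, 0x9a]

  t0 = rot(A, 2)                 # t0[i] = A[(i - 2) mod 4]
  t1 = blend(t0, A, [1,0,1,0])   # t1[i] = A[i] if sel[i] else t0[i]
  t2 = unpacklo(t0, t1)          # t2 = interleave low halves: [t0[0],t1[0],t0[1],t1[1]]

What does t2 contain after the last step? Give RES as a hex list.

RES = [ 0xe6  0x57  0x9a  0x9a ]

t0 = [0xe6, 0x9a, 0x57, 0xaf]
t1 = [0x57, 0x9a, 0xe6, 0xaf]
t2 = [0xe6, 0x57, 0x9a, 0x9a]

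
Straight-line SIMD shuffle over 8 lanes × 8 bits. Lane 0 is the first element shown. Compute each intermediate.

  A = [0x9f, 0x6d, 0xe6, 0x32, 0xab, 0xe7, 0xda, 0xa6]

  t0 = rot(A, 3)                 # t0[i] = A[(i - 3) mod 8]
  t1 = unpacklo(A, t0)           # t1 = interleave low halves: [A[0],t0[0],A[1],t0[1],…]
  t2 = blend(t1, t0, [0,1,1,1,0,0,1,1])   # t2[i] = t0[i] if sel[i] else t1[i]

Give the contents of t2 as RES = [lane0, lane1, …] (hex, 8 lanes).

RES = [0x9f, 0xda, 0xa6, 0x9f, 0xe6, 0xa6, 0x32, 0xab]

  t0: e7 da a6 9f 6d e6 32 ab
  t1: 9f e7 6d da e6 a6 32 9f
  t2: 9f da a6 9f e6 a6 32 ab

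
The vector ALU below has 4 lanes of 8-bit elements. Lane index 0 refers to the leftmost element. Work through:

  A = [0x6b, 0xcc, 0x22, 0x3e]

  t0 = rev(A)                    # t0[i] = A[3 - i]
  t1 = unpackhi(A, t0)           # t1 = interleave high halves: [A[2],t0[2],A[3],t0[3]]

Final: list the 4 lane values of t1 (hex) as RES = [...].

t0 = [0x3e, 0x22, 0xcc, 0x6b]
t1 = [0x22, 0xcc, 0x3e, 0x6b]

RES = [0x22, 0xcc, 0x3e, 0x6b]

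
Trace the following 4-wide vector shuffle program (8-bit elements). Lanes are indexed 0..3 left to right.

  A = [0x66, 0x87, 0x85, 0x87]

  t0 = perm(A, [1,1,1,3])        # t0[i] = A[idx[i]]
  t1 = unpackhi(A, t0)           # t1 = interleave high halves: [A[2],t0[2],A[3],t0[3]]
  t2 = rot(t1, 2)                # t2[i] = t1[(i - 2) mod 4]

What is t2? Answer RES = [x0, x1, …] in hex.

→ t0 |87|87|87|87|
→ t1 |85|87|87|87|
→ t2 |87|87|85|87|

RES = [ 0x87  0x87  0x85  0x87 ]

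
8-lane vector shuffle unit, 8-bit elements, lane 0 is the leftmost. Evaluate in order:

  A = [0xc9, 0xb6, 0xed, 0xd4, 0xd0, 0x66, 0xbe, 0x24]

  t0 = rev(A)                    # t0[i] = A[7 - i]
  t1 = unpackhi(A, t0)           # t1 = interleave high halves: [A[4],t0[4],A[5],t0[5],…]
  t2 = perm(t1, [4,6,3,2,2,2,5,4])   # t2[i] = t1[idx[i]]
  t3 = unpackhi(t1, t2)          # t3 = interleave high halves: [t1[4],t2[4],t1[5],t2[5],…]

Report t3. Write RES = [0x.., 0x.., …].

RES = [ 0xbe  0x66  0xb6  0x66  0x24  0xb6  0xc9  0xbe ]

t0 = [0x24, 0xbe, 0x66, 0xd0, 0xd4, 0xed, 0xb6, 0xc9]
t1 = [0xd0, 0xd4, 0x66, 0xed, 0xbe, 0xb6, 0x24, 0xc9]
t2 = [0xbe, 0x24, 0xed, 0x66, 0x66, 0x66, 0xb6, 0xbe]
t3 = [0xbe, 0x66, 0xb6, 0x66, 0x24, 0xb6, 0xc9, 0xbe]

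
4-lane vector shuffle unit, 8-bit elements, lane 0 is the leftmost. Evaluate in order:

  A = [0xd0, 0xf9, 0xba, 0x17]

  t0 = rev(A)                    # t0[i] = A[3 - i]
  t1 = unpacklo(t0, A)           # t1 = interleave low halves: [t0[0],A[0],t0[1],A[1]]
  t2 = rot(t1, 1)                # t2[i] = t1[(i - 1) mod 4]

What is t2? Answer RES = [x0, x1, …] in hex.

RES = [0xf9, 0x17, 0xd0, 0xba]

t0 = [0x17, 0xba, 0xf9, 0xd0]
t1 = [0x17, 0xd0, 0xba, 0xf9]
t2 = [0xf9, 0x17, 0xd0, 0xba]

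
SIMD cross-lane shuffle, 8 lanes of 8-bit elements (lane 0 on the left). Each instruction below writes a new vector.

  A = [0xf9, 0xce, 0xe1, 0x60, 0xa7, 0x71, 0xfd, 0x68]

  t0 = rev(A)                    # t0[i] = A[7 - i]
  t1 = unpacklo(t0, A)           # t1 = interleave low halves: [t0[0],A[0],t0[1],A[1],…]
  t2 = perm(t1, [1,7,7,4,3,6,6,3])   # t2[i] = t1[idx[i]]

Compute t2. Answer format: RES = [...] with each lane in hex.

RES = [0xf9, 0x60, 0x60, 0x71, 0xce, 0xa7, 0xa7, 0xce]

t0 = [0x68, 0xfd, 0x71, 0xa7, 0x60, 0xe1, 0xce, 0xf9]
t1 = [0x68, 0xf9, 0xfd, 0xce, 0x71, 0xe1, 0xa7, 0x60]
t2 = [0xf9, 0x60, 0x60, 0x71, 0xce, 0xa7, 0xa7, 0xce]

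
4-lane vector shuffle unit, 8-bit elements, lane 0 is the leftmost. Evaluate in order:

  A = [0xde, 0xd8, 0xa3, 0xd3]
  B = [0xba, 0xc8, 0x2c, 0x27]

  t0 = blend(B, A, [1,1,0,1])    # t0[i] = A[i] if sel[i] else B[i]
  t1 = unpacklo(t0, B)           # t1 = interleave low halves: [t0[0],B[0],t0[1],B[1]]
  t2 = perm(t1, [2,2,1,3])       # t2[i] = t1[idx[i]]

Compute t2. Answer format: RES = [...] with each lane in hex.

→ t0 |de|d8|2c|d3|
→ t1 |de|ba|d8|c8|
→ t2 |d8|d8|ba|c8|

RES = [ 0xd8  0xd8  0xba  0xc8 ]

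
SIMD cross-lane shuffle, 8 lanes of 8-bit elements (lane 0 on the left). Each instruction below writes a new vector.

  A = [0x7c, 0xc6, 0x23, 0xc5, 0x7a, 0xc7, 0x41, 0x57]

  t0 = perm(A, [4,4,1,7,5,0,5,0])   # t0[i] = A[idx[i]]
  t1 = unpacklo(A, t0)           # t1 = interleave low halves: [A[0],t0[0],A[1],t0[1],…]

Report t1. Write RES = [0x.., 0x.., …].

  t0: 7a 7a c6 57 c7 7c c7 7c
  t1: 7c 7a c6 7a 23 c6 c5 57

RES = [0x7c, 0x7a, 0xc6, 0x7a, 0x23, 0xc6, 0xc5, 0x57]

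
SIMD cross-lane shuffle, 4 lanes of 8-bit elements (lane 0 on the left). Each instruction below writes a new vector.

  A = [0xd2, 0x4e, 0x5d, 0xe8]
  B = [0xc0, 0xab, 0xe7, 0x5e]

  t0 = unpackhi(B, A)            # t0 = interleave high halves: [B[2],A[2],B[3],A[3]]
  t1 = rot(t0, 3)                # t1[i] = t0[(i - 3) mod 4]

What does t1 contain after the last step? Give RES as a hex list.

RES = [ 0x5d  0x5e  0xe8  0xe7 ]

  t0: e7 5d 5e e8
  t1: 5d 5e e8 e7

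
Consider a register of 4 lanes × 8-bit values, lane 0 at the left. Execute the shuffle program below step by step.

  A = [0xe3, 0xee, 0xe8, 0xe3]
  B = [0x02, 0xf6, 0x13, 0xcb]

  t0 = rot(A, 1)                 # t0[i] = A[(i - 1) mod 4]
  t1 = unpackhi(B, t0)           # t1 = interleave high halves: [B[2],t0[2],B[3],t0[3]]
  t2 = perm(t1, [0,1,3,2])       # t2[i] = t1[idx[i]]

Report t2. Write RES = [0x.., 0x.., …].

→ t0 |e3|e3|ee|e8|
→ t1 |13|ee|cb|e8|
→ t2 |13|ee|e8|cb|

RES = [0x13, 0xee, 0xe8, 0xcb]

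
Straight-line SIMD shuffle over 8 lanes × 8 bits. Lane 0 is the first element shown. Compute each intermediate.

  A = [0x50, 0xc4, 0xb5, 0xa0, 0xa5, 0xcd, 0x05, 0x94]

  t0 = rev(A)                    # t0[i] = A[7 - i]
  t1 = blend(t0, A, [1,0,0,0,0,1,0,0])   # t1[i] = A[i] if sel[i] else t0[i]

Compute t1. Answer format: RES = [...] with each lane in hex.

RES = [0x50, 0x05, 0xcd, 0xa5, 0xa0, 0xcd, 0xc4, 0x50]

  t0: 94 05 cd a5 a0 b5 c4 50
  t1: 50 05 cd a5 a0 cd c4 50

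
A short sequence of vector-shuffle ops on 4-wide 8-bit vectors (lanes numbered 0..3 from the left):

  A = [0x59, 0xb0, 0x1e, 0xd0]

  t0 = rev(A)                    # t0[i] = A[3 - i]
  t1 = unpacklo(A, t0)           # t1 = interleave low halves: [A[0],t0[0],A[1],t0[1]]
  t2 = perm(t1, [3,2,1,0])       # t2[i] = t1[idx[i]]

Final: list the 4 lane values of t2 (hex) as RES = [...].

t0 = [0xd0, 0x1e, 0xb0, 0x59]
t1 = [0x59, 0xd0, 0xb0, 0x1e]
t2 = [0x1e, 0xb0, 0xd0, 0x59]

RES = [0x1e, 0xb0, 0xd0, 0x59]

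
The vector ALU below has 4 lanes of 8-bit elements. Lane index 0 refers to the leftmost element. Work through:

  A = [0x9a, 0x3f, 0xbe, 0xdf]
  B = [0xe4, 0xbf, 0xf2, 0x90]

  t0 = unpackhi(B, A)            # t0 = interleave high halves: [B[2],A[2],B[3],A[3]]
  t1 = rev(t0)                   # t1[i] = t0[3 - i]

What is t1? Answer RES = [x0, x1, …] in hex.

RES = [0xdf, 0x90, 0xbe, 0xf2]

→ t0 |f2|be|90|df|
→ t1 |df|90|be|f2|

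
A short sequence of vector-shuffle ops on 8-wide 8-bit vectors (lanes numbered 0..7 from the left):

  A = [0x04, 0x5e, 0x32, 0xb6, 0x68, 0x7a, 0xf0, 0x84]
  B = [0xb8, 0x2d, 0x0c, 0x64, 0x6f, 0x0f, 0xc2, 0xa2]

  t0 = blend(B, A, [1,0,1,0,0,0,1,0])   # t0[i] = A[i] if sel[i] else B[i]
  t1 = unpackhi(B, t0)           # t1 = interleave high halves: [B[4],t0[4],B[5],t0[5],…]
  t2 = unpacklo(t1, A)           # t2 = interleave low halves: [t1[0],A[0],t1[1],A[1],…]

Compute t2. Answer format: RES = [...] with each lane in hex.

RES = [0x6f, 0x04, 0x6f, 0x5e, 0x0f, 0x32, 0x0f, 0xb6]

→ t0 |04|2d|32|64|6f|0f|f0|a2|
→ t1 |6f|6f|0f|0f|c2|f0|a2|a2|
→ t2 |6f|04|6f|5e|0f|32|0f|b6|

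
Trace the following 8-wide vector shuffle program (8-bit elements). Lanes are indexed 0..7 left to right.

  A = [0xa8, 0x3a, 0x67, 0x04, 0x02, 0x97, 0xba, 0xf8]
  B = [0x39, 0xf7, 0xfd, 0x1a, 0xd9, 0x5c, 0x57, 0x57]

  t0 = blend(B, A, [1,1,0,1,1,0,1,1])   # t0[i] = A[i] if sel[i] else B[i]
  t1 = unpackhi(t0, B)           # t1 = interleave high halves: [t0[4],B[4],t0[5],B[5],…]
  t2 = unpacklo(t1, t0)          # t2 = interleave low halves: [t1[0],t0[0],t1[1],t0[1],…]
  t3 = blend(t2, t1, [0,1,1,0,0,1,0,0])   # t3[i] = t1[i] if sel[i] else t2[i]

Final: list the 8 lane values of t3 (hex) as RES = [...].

RES = [ 0x02  0xd9  0x5c  0x3a  0x5c  0x57  0x5c  0x04 ]

  t0: a8 3a fd 04 02 5c ba f8
  t1: 02 d9 5c 5c ba 57 f8 57
  t2: 02 a8 d9 3a 5c fd 5c 04
  t3: 02 d9 5c 3a 5c 57 5c 04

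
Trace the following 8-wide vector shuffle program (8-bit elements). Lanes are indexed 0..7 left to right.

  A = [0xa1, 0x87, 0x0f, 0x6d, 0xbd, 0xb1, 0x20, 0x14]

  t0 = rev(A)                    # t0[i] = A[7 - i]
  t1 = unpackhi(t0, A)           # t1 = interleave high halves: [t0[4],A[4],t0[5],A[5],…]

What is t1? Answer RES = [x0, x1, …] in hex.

→ t0 |14|20|b1|bd|6d|0f|87|a1|
→ t1 |6d|bd|0f|b1|87|20|a1|14|

RES = [ 0x6d  0xbd  0x0f  0xb1  0x87  0x20  0xa1  0x14 ]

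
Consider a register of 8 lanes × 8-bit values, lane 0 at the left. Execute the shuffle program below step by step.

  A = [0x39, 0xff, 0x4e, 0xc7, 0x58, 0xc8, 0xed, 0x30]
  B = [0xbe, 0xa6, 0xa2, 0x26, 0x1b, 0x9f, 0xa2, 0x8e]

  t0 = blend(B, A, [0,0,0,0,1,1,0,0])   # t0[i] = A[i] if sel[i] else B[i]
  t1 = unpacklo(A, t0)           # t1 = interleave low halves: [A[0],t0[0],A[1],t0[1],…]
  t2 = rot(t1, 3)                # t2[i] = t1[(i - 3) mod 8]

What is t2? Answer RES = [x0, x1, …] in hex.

  t0: be a6 a2 26 58 c8 a2 8e
  t1: 39 be ff a6 4e a2 c7 26
  t2: a2 c7 26 39 be ff a6 4e

RES = [ 0xa2  0xc7  0x26  0x39  0xbe  0xff  0xa6  0x4e ]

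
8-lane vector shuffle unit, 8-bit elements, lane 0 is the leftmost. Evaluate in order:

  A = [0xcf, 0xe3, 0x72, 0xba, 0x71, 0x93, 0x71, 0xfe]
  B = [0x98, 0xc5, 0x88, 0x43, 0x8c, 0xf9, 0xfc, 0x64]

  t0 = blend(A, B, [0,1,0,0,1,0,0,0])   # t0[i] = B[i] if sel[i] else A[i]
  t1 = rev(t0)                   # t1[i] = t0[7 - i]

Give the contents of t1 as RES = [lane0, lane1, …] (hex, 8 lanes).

RES = [0xfe, 0x71, 0x93, 0x8c, 0xba, 0x72, 0xc5, 0xcf]

  t0: cf c5 72 ba 8c 93 71 fe
  t1: fe 71 93 8c ba 72 c5 cf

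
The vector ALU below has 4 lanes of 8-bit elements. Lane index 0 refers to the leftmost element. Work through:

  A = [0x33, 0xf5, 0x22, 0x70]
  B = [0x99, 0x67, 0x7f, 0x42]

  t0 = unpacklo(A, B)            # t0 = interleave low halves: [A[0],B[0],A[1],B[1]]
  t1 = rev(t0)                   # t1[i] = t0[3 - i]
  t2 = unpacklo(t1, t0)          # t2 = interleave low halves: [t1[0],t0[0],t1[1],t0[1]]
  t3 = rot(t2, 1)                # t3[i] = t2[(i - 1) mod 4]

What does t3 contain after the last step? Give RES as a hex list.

  t0: 33 99 f5 67
  t1: 67 f5 99 33
  t2: 67 33 f5 99
  t3: 99 67 33 f5

RES = [ 0x99  0x67  0x33  0xf5 ]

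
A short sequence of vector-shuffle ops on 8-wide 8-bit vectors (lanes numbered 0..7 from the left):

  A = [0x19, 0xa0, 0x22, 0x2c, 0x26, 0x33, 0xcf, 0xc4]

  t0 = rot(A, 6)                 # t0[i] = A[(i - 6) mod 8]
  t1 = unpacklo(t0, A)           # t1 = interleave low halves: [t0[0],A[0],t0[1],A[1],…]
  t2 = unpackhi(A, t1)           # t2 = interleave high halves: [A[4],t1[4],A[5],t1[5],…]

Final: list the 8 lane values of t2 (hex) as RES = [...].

→ t0 |22|2c|26|33|cf|c4|19|a0|
→ t1 |22|19|2c|a0|26|22|33|2c|
→ t2 |26|26|33|22|cf|33|c4|2c|

RES = [0x26, 0x26, 0x33, 0x22, 0xcf, 0x33, 0xc4, 0x2c]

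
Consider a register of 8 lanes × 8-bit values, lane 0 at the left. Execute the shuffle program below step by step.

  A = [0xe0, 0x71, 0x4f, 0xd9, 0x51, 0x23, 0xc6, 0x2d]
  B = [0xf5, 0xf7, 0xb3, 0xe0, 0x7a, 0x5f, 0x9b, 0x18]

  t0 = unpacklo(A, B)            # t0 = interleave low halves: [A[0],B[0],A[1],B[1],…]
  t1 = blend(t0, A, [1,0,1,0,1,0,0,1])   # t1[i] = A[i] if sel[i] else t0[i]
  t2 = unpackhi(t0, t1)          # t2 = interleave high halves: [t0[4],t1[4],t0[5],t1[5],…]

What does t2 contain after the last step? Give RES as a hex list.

RES = [0x4f, 0x51, 0xb3, 0xb3, 0xd9, 0xd9, 0xe0, 0x2d]

t0 = [0xe0, 0xf5, 0x71, 0xf7, 0x4f, 0xb3, 0xd9, 0xe0]
t1 = [0xe0, 0xf5, 0x4f, 0xf7, 0x51, 0xb3, 0xd9, 0x2d]
t2 = [0x4f, 0x51, 0xb3, 0xb3, 0xd9, 0xd9, 0xe0, 0x2d]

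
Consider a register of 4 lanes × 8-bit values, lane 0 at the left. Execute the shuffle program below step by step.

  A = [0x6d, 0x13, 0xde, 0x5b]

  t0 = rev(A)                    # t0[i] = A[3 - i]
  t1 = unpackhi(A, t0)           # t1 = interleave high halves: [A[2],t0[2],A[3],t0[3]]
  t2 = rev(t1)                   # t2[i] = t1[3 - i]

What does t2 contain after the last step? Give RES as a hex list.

RES = [ 0x6d  0x5b  0x13  0xde ]

  t0: 5b de 13 6d
  t1: de 13 5b 6d
  t2: 6d 5b 13 de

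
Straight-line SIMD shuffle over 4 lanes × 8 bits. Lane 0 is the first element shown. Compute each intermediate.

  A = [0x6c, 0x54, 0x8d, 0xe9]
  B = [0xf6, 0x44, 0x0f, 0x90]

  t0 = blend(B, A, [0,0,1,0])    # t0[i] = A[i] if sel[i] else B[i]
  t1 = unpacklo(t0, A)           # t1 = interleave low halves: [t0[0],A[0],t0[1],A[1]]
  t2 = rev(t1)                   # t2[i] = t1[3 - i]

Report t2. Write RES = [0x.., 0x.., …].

  t0: f6 44 8d 90
  t1: f6 6c 44 54
  t2: 54 44 6c f6

RES = [ 0x54  0x44  0x6c  0xf6 ]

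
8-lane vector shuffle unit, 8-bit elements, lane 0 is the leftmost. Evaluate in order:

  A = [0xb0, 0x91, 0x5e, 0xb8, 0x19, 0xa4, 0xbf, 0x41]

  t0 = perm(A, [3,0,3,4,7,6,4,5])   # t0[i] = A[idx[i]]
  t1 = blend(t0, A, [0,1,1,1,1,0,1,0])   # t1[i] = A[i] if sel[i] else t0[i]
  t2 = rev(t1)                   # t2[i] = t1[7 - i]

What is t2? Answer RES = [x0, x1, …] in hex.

RES = [ 0xa4  0xbf  0xbf  0x19  0xb8  0x5e  0x91  0xb8 ]

  t0: b8 b0 b8 19 41 bf 19 a4
  t1: b8 91 5e b8 19 bf bf a4
  t2: a4 bf bf 19 b8 5e 91 b8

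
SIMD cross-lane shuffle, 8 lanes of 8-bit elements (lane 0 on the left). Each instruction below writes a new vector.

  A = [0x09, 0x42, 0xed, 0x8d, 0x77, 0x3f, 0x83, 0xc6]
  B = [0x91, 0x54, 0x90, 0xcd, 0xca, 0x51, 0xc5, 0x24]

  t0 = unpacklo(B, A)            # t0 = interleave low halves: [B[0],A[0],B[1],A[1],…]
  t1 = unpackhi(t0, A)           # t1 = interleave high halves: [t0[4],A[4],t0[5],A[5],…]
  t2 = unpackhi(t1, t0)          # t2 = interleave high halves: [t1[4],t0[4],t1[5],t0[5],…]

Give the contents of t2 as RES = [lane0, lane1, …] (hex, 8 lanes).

RES = [ 0xcd  0x90  0x83  0xed  0x8d  0xcd  0xc6  0x8d ]

t0 = [0x91, 0x09, 0x54, 0x42, 0x90, 0xed, 0xcd, 0x8d]
t1 = [0x90, 0x77, 0xed, 0x3f, 0xcd, 0x83, 0x8d, 0xc6]
t2 = [0xcd, 0x90, 0x83, 0xed, 0x8d, 0xcd, 0xc6, 0x8d]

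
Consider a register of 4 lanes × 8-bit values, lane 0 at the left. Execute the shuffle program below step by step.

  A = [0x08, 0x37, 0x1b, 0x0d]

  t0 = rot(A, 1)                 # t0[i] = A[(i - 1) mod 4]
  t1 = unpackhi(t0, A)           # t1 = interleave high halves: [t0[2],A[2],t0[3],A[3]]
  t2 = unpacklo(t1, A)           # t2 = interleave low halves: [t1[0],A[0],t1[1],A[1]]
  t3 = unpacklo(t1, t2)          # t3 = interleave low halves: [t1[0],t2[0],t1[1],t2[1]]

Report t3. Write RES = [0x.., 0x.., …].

RES = [0x37, 0x37, 0x1b, 0x08]

→ t0 |0d|08|37|1b|
→ t1 |37|1b|1b|0d|
→ t2 |37|08|1b|37|
→ t3 |37|37|1b|08|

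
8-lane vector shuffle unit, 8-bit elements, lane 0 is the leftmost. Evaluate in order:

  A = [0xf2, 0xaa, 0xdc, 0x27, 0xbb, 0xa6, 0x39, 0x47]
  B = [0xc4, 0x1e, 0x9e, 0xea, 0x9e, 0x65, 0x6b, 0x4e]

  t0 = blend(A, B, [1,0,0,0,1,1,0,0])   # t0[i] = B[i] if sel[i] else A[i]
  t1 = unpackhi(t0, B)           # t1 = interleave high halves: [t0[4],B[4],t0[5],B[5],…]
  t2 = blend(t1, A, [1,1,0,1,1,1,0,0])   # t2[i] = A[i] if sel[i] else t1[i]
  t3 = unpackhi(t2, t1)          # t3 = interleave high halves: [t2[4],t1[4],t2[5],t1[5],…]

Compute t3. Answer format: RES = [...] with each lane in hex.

RES = [ 0xbb  0x39  0xa6  0x6b  0x47  0x47  0x4e  0x4e ]

t0 = [0xc4, 0xaa, 0xdc, 0x27, 0x9e, 0x65, 0x39, 0x47]
t1 = [0x9e, 0x9e, 0x65, 0x65, 0x39, 0x6b, 0x47, 0x4e]
t2 = [0xf2, 0xaa, 0x65, 0x27, 0xbb, 0xa6, 0x47, 0x4e]
t3 = [0xbb, 0x39, 0xa6, 0x6b, 0x47, 0x47, 0x4e, 0x4e]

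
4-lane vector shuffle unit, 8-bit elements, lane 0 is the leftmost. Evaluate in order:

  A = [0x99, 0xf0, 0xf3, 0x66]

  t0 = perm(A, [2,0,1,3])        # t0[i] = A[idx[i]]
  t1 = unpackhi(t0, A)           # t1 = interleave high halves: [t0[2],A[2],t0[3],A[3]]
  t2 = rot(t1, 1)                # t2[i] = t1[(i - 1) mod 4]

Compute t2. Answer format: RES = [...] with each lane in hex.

RES = [ 0x66  0xf0  0xf3  0x66 ]

t0 = [0xf3, 0x99, 0xf0, 0x66]
t1 = [0xf0, 0xf3, 0x66, 0x66]
t2 = [0x66, 0xf0, 0xf3, 0x66]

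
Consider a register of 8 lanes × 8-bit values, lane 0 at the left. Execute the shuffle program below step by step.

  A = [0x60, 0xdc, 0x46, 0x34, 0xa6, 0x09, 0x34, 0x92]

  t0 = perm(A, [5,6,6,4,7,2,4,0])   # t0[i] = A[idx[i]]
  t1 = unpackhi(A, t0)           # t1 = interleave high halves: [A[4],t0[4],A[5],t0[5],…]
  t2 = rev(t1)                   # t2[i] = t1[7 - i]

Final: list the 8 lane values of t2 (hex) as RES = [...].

t0 = [0x09, 0x34, 0x34, 0xa6, 0x92, 0x46, 0xa6, 0x60]
t1 = [0xa6, 0x92, 0x09, 0x46, 0x34, 0xa6, 0x92, 0x60]
t2 = [0x60, 0x92, 0xa6, 0x34, 0x46, 0x09, 0x92, 0xa6]

RES = [0x60, 0x92, 0xa6, 0x34, 0x46, 0x09, 0x92, 0xa6]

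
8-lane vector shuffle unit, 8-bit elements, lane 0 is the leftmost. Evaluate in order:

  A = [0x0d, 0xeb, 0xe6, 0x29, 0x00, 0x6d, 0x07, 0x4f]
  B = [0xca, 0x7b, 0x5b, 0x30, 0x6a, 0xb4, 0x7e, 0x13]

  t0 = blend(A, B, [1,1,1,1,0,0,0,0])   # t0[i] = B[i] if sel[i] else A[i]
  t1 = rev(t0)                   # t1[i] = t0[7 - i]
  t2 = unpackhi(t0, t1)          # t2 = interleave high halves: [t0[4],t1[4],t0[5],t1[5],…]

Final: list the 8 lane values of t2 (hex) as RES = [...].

RES = [ 0x00  0x30  0x6d  0x5b  0x07  0x7b  0x4f  0xca ]

→ t0 |ca|7b|5b|30|00|6d|07|4f|
→ t1 |4f|07|6d|00|30|5b|7b|ca|
→ t2 |00|30|6d|5b|07|7b|4f|ca|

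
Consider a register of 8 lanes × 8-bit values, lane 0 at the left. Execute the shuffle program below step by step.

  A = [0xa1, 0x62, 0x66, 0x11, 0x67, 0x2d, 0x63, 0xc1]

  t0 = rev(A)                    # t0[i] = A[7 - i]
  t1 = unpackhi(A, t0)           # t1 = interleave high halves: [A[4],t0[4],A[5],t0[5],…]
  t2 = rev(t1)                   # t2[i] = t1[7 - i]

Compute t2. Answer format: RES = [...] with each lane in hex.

  t0: c1 63 2d 67 11 66 62 a1
  t1: 67 11 2d 66 63 62 c1 a1
  t2: a1 c1 62 63 66 2d 11 67

RES = [ 0xa1  0xc1  0x62  0x63  0x66  0x2d  0x11  0x67 ]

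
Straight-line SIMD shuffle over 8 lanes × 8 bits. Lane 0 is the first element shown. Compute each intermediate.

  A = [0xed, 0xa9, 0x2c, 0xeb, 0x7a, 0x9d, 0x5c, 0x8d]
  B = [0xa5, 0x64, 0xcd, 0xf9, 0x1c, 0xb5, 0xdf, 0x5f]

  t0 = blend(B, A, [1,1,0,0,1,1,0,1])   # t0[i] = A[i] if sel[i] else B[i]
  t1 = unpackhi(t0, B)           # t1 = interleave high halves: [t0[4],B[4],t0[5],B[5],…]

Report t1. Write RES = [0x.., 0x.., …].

RES = [0x7a, 0x1c, 0x9d, 0xb5, 0xdf, 0xdf, 0x8d, 0x5f]

  t0: ed a9 cd f9 7a 9d df 8d
  t1: 7a 1c 9d b5 df df 8d 5f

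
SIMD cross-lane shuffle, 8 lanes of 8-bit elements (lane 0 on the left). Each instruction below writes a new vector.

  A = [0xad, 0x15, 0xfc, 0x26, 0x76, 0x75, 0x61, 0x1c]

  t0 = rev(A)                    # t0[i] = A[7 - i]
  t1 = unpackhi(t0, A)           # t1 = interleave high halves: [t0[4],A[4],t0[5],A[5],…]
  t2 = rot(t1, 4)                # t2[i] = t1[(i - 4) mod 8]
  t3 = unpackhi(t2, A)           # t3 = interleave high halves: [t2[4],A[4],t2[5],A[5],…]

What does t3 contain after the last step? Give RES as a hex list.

RES = [0x26, 0x76, 0x76, 0x75, 0xfc, 0x61, 0x75, 0x1c]

→ t0 |1c|61|75|76|26|fc|15|ad|
→ t1 |26|76|fc|75|15|61|ad|1c|
→ t2 |15|61|ad|1c|26|76|fc|75|
→ t3 |26|76|76|75|fc|61|75|1c|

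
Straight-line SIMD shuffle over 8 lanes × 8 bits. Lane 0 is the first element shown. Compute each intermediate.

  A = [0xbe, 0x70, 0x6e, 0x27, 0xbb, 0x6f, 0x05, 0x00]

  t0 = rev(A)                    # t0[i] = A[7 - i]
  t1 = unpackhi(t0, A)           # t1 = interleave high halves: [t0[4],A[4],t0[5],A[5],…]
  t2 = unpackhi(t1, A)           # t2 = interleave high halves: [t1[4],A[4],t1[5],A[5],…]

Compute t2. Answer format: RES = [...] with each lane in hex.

RES = [ 0x70  0xbb  0x05  0x6f  0xbe  0x05  0x00  0x00 ]

  t0: 00 05 6f bb 27 6e 70 be
  t1: 27 bb 6e 6f 70 05 be 00
  t2: 70 bb 05 6f be 05 00 00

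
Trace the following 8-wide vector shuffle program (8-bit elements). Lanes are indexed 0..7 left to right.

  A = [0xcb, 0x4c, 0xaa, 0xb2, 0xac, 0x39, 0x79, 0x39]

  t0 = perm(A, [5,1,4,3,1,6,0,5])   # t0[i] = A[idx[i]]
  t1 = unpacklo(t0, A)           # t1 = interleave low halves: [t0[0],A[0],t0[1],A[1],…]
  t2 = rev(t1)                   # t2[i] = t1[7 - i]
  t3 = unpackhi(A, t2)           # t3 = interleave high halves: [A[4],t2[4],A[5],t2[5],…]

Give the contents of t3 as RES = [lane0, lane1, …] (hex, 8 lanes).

RES = [ 0xac  0x4c  0x39  0x4c  0x79  0xcb  0x39  0x39 ]

→ t0 |39|4c|ac|b2|4c|79|cb|39|
→ t1 |39|cb|4c|4c|ac|aa|b2|b2|
→ t2 |b2|b2|aa|ac|4c|4c|cb|39|
→ t3 |ac|4c|39|4c|79|cb|39|39|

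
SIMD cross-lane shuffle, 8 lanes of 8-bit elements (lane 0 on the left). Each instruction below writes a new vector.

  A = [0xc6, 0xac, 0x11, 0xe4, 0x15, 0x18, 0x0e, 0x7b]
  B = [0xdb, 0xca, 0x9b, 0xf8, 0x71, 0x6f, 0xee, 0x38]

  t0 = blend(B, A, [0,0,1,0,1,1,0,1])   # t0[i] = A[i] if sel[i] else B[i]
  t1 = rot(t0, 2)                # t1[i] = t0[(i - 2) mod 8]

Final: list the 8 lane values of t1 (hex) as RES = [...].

RES = [0xee, 0x7b, 0xdb, 0xca, 0x11, 0xf8, 0x15, 0x18]

  t0: db ca 11 f8 15 18 ee 7b
  t1: ee 7b db ca 11 f8 15 18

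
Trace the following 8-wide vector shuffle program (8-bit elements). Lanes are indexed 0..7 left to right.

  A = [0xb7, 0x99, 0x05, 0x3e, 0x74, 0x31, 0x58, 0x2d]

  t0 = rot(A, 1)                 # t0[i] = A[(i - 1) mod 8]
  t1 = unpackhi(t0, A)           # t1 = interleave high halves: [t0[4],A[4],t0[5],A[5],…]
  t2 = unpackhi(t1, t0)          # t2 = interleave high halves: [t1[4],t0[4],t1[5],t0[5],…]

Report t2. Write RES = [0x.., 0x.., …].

  t0: 2d b7 99 05 3e 74 31 58
  t1: 3e 74 74 31 31 58 58 2d
  t2: 31 3e 58 74 58 31 2d 58

RES = [0x31, 0x3e, 0x58, 0x74, 0x58, 0x31, 0x2d, 0x58]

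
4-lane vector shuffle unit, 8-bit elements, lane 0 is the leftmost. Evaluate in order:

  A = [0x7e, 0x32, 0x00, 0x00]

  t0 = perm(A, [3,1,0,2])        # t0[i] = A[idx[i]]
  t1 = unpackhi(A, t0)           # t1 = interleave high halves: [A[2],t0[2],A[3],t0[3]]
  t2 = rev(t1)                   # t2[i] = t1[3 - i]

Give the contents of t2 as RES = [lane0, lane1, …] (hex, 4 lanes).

RES = [ 0x00  0x00  0x7e  0x00 ]

  t0: 00 32 7e 00
  t1: 00 7e 00 00
  t2: 00 00 7e 00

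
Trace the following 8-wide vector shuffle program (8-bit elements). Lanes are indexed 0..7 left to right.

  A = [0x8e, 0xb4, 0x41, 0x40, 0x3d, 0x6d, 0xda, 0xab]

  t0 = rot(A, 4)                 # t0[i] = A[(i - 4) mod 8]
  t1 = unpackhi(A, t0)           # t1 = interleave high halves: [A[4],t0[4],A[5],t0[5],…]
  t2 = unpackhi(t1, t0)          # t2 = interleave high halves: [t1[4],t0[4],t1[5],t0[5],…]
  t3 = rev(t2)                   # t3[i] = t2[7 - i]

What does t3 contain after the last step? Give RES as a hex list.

  t0: 3d 6d da ab 8e b4 41 40
  t1: 3d 8e 6d b4 da 41 ab 40
  t2: da 8e 41 b4 ab 41 40 40
  t3: 40 40 41 ab b4 41 8e da

RES = [ 0x40  0x40  0x41  0xab  0xb4  0x41  0x8e  0xda ]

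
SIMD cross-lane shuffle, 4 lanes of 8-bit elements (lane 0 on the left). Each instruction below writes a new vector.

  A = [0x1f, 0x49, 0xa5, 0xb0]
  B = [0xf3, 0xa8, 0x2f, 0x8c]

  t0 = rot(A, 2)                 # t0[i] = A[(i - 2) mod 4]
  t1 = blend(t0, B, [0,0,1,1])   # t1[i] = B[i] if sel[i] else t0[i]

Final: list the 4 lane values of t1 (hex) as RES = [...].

RES = [0xa5, 0xb0, 0x2f, 0x8c]

→ t0 |a5|b0|1f|49|
→ t1 |a5|b0|2f|8c|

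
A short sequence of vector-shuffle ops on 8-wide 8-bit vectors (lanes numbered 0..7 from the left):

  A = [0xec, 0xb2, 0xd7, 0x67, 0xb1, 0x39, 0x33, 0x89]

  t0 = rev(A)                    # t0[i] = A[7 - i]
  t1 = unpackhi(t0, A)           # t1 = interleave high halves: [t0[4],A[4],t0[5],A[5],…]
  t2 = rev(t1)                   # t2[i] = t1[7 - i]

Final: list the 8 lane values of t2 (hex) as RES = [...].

RES = [ 0x89  0xec  0x33  0xb2  0x39  0xd7  0xb1  0x67 ]

  t0: 89 33 39 b1 67 d7 b2 ec
  t1: 67 b1 d7 39 b2 33 ec 89
  t2: 89 ec 33 b2 39 d7 b1 67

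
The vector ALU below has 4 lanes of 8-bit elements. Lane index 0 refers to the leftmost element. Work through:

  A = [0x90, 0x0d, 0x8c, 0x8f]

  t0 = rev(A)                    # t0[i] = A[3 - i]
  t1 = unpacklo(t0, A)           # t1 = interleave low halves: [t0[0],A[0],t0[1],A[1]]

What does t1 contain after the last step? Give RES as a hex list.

→ t0 |8f|8c|0d|90|
→ t1 |8f|90|8c|0d|

RES = [0x8f, 0x90, 0x8c, 0x0d]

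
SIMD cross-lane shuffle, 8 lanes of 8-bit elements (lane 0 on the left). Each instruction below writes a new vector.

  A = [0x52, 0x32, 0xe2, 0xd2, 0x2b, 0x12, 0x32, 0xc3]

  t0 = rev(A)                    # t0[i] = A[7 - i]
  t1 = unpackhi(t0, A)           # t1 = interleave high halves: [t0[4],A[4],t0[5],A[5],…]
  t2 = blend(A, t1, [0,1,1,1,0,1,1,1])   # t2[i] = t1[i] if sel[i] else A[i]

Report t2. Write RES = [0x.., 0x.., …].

  t0: c3 32 12 2b d2 e2 32 52
  t1: d2 2b e2 12 32 32 52 c3
  t2: 52 2b e2 12 2b 32 52 c3

RES = [0x52, 0x2b, 0xe2, 0x12, 0x2b, 0x32, 0x52, 0xc3]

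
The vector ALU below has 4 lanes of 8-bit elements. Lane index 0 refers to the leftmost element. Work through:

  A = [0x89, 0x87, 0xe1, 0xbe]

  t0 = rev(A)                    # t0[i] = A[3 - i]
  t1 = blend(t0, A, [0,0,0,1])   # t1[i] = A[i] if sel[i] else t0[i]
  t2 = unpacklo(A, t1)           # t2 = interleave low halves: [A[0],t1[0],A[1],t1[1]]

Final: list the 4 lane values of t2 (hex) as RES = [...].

t0 = [0xbe, 0xe1, 0x87, 0x89]
t1 = [0xbe, 0xe1, 0x87, 0xbe]
t2 = [0x89, 0xbe, 0x87, 0xe1]

RES = [0x89, 0xbe, 0x87, 0xe1]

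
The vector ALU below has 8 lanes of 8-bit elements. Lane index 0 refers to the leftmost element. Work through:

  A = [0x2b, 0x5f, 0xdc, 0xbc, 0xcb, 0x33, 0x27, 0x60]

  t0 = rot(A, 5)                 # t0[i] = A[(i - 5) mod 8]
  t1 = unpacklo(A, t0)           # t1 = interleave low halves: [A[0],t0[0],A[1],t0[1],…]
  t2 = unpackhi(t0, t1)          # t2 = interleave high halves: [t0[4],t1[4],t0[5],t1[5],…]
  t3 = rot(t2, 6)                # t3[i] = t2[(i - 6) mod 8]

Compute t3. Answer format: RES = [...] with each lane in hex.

→ t0 |bc|cb|33|27|60|2b|5f|dc|
→ t1 |2b|bc|5f|cb|dc|33|bc|27|
→ t2 |60|dc|2b|33|5f|bc|dc|27|
→ t3 |2b|33|5f|bc|dc|27|60|dc|

RES = [ 0x2b  0x33  0x5f  0xbc  0xdc  0x27  0x60  0xdc ]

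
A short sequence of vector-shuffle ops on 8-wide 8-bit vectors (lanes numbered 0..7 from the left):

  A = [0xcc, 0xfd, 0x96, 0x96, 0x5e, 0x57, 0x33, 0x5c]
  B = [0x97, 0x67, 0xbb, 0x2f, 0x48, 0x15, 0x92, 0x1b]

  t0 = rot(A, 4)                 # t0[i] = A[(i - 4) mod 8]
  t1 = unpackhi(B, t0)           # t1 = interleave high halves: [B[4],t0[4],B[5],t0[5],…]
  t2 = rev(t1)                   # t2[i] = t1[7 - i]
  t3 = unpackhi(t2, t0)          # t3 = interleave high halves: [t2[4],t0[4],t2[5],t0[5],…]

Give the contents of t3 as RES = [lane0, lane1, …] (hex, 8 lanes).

→ t0 |5e|57|33|5c|cc|fd|96|96|
→ t1 |48|cc|15|fd|92|96|1b|96|
→ t2 |96|1b|96|92|fd|15|cc|48|
→ t3 |fd|cc|15|fd|cc|96|48|96|

RES = [ 0xfd  0xcc  0x15  0xfd  0xcc  0x96  0x48  0x96 ]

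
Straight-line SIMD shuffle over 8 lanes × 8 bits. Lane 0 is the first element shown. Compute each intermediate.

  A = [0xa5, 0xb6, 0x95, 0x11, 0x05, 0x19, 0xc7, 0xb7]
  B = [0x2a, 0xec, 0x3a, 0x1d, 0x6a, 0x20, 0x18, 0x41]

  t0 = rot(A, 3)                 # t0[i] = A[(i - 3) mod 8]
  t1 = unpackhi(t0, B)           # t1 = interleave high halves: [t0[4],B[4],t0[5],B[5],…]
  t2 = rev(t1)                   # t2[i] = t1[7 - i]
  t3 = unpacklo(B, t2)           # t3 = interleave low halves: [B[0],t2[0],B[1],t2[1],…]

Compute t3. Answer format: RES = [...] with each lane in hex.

→ t0 |19|c7|b7|a5|b6|95|11|05|
→ t1 |b6|6a|95|20|11|18|05|41|
→ t2 |41|05|18|11|20|95|6a|b6|
→ t3 |2a|41|ec|05|3a|18|1d|11|

RES = [ 0x2a  0x41  0xec  0x05  0x3a  0x18  0x1d  0x11 ]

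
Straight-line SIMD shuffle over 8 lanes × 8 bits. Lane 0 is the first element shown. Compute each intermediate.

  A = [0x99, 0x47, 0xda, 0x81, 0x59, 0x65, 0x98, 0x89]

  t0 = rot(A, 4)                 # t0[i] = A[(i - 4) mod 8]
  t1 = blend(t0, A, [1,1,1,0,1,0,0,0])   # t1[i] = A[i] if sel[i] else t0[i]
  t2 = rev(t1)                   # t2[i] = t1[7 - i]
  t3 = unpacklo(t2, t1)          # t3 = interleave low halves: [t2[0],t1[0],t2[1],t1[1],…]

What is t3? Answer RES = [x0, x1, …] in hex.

RES = [ 0x81  0x99  0xda  0x47  0x47  0xda  0x59  0x89 ]

t0 = [0x59, 0x65, 0x98, 0x89, 0x99, 0x47, 0xda, 0x81]
t1 = [0x99, 0x47, 0xda, 0x89, 0x59, 0x47, 0xda, 0x81]
t2 = [0x81, 0xda, 0x47, 0x59, 0x89, 0xda, 0x47, 0x99]
t3 = [0x81, 0x99, 0xda, 0x47, 0x47, 0xda, 0x59, 0x89]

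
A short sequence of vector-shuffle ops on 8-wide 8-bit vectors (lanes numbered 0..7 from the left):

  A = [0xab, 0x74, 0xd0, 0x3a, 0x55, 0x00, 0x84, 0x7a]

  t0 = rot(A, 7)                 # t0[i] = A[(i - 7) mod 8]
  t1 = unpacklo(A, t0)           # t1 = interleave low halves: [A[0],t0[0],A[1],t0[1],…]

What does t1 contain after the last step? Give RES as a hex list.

RES = [ 0xab  0x74  0x74  0xd0  0xd0  0x3a  0x3a  0x55 ]

  t0: 74 d0 3a 55 00 84 7a ab
  t1: ab 74 74 d0 d0 3a 3a 55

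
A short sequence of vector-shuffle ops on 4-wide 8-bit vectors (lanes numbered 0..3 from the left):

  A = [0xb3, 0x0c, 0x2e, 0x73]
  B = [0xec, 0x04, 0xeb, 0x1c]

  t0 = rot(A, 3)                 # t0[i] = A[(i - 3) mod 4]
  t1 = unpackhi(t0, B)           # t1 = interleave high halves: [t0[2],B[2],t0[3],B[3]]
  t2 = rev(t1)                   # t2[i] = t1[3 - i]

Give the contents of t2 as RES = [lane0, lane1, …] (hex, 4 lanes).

  t0: 0c 2e 73 b3
  t1: 73 eb b3 1c
  t2: 1c b3 eb 73

RES = [0x1c, 0xb3, 0xeb, 0x73]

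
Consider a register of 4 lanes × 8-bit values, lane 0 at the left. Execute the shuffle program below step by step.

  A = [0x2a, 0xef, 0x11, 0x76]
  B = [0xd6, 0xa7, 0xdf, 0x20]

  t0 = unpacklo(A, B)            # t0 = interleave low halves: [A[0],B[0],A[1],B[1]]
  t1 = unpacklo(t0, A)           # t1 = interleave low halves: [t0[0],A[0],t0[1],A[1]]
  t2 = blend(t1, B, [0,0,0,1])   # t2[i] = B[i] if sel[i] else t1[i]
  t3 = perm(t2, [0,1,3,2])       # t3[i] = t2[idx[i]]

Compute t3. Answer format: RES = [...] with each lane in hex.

RES = [0x2a, 0x2a, 0x20, 0xd6]

→ t0 |2a|d6|ef|a7|
→ t1 |2a|2a|d6|ef|
→ t2 |2a|2a|d6|20|
→ t3 |2a|2a|20|d6|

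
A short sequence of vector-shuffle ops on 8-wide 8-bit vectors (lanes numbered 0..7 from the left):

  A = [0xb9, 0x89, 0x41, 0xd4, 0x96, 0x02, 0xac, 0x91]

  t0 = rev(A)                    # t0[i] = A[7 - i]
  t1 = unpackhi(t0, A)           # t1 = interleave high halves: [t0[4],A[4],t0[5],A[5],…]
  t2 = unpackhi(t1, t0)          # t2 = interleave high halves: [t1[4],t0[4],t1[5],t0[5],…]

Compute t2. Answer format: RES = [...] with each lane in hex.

RES = [ 0x89  0xd4  0xac  0x41  0xb9  0x89  0x91  0xb9 ]

t0 = [0x91, 0xac, 0x02, 0x96, 0xd4, 0x41, 0x89, 0xb9]
t1 = [0xd4, 0x96, 0x41, 0x02, 0x89, 0xac, 0xb9, 0x91]
t2 = [0x89, 0xd4, 0xac, 0x41, 0xb9, 0x89, 0x91, 0xb9]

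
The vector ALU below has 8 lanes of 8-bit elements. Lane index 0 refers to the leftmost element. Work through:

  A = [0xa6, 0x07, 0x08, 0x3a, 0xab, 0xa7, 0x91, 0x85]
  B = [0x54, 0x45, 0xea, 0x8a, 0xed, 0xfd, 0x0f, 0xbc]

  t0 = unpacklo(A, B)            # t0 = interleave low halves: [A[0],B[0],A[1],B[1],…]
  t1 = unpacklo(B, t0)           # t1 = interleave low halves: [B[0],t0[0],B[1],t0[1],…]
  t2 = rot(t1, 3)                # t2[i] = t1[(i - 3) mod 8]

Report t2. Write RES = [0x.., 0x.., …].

RES = [0x07, 0x8a, 0x45, 0x54, 0xa6, 0x45, 0x54, 0xea]

  t0: a6 54 07 45 08 ea 3a 8a
  t1: 54 a6 45 54 ea 07 8a 45
  t2: 07 8a 45 54 a6 45 54 ea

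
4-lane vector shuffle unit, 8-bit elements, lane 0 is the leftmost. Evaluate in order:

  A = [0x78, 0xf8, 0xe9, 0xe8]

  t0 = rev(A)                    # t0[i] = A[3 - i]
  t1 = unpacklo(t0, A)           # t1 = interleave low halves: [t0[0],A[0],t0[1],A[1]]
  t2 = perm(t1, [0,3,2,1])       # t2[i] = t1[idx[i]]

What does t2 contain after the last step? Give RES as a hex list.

  t0: e8 e9 f8 78
  t1: e8 78 e9 f8
  t2: e8 f8 e9 78

RES = [ 0xe8  0xf8  0xe9  0x78 ]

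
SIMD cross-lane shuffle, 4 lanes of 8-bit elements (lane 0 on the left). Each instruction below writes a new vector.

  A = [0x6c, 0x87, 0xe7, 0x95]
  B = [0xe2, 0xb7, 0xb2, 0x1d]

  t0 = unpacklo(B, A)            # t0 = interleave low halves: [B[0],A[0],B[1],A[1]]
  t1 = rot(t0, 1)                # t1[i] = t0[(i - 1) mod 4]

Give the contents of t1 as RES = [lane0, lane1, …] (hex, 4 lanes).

RES = [ 0x87  0xe2  0x6c  0xb7 ]

→ t0 |e2|6c|b7|87|
→ t1 |87|e2|6c|b7|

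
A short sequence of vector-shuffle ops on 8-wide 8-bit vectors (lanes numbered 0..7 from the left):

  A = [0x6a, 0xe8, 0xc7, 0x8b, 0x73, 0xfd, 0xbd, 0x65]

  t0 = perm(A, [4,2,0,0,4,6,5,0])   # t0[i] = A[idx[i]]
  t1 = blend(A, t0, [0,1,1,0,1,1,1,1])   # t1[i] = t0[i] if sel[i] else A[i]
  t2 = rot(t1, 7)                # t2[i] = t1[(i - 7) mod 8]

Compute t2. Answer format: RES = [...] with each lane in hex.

RES = [0xc7, 0x6a, 0x8b, 0x73, 0xbd, 0xfd, 0x6a, 0x6a]

→ t0 |73|c7|6a|6a|73|bd|fd|6a|
→ t1 |6a|c7|6a|8b|73|bd|fd|6a|
→ t2 |c7|6a|8b|73|bd|fd|6a|6a|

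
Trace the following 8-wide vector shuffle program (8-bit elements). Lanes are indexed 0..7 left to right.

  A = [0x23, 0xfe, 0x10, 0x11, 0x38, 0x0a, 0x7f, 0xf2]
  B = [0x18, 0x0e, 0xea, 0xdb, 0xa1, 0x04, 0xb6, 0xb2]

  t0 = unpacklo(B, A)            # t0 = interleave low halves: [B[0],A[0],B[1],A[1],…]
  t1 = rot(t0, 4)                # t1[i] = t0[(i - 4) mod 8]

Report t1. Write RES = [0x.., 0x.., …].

t0 = [0x18, 0x23, 0x0e, 0xfe, 0xea, 0x10, 0xdb, 0x11]
t1 = [0xea, 0x10, 0xdb, 0x11, 0x18, 0x23, 0x0e, 0xfe]

RES = [ 0xea  0x10  0xdb  0x11  0x18  0x23  0x0e  0xfe ]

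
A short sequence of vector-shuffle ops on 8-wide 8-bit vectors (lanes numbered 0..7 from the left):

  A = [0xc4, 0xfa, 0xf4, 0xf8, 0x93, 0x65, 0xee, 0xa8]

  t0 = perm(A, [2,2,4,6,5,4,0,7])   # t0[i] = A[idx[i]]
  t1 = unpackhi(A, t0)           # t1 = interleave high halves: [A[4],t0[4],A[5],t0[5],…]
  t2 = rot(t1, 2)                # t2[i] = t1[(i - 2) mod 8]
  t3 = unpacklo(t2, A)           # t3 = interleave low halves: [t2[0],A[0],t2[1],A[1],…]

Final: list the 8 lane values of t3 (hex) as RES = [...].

  t0: f4 f4 93 ee 65 93 c4 a8
  t1: 93 65 65 93 ee c4 a8 a8
  t2: a8 a8 93 65 65 93 ee c4
  t3: a8 c4 a8 fa 93 f4 65 f8

RES = [0xa8, 0xc4, 0xa8, 0xfa, 0x93, 0xf4, 0x65, 0xf8]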